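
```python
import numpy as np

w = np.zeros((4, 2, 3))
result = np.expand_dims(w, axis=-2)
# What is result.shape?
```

(4, 2, 1, 3)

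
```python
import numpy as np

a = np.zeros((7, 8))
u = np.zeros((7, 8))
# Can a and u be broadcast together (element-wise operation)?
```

Yes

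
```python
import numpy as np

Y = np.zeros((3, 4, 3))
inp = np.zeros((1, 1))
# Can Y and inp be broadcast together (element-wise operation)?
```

Yes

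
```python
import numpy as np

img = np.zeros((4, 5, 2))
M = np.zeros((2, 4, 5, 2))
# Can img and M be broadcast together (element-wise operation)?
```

Yes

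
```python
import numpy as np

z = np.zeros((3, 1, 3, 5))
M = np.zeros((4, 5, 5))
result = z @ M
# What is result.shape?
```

(3, 4, 3, 5)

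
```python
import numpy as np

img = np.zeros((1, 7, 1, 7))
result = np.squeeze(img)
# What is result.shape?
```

(7, 7)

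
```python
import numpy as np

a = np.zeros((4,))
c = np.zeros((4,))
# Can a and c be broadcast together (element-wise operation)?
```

Yes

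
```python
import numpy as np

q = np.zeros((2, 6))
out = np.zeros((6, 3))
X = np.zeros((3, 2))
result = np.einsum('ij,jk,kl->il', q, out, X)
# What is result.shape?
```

(2, 2)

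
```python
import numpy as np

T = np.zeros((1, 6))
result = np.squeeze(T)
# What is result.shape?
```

(6,)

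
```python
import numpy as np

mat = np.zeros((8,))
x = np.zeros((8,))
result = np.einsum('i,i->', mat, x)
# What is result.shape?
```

()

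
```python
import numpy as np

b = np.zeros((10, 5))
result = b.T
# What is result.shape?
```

(5, 10)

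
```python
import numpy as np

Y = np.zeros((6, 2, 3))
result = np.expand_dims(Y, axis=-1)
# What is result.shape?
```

(6, 2, 3, 1)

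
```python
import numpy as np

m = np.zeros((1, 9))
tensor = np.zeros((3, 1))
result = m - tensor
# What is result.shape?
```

(3, 9)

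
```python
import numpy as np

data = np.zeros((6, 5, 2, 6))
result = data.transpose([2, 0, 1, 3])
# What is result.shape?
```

(2, 6, 5, 6)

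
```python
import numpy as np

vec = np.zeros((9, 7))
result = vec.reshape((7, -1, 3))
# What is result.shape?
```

(7, 3, 3)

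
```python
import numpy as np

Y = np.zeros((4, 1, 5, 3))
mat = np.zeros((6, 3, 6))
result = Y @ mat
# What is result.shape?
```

(4, 6, 5, 6)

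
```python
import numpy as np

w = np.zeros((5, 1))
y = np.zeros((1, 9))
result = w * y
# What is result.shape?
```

(5, 9)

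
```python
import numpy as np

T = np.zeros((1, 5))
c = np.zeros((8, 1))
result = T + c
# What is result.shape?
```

(8, 5)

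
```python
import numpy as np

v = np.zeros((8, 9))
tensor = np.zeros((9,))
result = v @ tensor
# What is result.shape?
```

(8,)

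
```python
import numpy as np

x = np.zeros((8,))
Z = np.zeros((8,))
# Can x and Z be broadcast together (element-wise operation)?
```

Yes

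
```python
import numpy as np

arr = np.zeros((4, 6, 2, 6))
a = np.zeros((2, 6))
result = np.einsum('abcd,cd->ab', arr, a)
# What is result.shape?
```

(4, 6)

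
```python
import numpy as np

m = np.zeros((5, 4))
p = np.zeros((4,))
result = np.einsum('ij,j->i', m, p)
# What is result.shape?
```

(5,)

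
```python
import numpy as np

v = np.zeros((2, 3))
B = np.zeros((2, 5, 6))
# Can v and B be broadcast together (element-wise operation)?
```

No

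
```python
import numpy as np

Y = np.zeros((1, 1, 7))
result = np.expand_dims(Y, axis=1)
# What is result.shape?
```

(1, 1, 1, 7)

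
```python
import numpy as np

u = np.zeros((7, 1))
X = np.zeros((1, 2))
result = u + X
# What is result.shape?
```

(7, 2)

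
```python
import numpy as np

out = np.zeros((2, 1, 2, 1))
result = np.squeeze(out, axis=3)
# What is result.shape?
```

(2, 1, 2)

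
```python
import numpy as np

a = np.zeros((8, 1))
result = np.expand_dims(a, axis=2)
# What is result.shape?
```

(8, 1, 1)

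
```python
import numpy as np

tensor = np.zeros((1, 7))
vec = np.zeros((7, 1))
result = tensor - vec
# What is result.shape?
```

(7, 7)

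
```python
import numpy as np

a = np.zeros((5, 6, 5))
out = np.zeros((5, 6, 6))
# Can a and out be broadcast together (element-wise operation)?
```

No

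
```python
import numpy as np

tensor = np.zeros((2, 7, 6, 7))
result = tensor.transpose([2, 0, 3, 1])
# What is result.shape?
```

(6, 2, 7, 7)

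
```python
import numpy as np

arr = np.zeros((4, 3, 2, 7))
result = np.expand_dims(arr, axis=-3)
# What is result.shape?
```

(4, 3, 1, 2, 7)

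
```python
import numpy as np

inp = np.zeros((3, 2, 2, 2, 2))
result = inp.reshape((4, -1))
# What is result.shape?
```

(4, 12)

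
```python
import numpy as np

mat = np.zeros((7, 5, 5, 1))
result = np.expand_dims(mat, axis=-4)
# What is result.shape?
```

(7, 1, 5, 5, 1)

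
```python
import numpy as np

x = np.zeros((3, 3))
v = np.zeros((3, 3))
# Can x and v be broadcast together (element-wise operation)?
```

Yes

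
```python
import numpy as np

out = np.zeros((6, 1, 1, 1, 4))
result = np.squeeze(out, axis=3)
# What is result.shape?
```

(6, 1, 1, 4)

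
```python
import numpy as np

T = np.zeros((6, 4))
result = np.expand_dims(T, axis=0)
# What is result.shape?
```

(1, 6, 4)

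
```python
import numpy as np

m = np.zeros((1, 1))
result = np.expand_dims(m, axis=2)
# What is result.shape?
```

(1, 1, 1)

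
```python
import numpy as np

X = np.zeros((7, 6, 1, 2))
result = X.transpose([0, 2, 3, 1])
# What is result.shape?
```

(7, 1, 2, 6)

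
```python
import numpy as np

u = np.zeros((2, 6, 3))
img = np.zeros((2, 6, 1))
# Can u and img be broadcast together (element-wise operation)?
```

Yes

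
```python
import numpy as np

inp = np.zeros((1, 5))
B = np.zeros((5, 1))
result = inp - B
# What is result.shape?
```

(5, 5)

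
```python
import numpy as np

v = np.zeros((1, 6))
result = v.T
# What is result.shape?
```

(6, 1)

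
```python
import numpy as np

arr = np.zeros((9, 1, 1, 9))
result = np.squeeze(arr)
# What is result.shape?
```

(9, 9)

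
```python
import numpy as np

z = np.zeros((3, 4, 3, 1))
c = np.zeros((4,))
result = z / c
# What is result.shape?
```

(3, 4, 3, 4)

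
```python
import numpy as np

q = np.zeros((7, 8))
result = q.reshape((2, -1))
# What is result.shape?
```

(2, 28)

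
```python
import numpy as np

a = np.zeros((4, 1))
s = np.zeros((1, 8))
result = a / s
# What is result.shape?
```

(4, 8)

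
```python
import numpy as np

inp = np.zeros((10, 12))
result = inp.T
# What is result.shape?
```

(12, 10)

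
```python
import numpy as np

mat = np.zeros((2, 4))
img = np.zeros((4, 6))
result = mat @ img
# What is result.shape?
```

(2, 6)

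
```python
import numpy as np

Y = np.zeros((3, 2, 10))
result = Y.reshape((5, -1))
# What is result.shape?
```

(5, 12)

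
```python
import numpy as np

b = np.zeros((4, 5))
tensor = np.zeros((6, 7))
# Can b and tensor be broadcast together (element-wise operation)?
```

No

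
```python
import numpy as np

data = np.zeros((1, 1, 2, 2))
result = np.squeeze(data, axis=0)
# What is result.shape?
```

(1, 2, 2)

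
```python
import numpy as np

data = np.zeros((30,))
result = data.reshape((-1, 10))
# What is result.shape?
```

(3, 10)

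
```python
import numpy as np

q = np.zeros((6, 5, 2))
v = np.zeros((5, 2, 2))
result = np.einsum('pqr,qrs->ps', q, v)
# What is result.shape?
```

(6, 2)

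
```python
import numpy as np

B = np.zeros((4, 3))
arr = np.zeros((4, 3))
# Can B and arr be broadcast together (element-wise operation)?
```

Yes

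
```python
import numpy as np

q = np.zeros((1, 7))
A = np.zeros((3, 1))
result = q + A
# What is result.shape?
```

(3, 7)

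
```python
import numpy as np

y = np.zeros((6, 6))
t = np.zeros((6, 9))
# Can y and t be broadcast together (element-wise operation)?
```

No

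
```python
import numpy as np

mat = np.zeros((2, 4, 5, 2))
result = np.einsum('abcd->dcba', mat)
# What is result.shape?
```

(2, 5, 4, 2)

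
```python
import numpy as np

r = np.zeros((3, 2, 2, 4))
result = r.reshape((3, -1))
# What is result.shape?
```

(3, 16)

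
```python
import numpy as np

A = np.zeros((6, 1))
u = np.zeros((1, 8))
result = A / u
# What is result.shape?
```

(6, 8)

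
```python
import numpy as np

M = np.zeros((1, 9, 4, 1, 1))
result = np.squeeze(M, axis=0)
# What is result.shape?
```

(9, 4, 1, 1)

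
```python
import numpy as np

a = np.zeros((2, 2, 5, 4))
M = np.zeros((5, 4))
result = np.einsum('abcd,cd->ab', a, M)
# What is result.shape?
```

(2, 2)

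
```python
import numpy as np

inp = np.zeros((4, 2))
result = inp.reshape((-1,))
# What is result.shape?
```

(8,)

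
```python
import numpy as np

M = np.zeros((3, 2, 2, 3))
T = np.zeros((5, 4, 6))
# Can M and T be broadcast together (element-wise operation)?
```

No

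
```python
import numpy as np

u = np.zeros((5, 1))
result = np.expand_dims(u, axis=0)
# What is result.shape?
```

(1, 5, 1)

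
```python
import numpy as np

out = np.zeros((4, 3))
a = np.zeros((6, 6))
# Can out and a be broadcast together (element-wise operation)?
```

No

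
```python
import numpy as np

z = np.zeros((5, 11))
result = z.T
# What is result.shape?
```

(11, 5)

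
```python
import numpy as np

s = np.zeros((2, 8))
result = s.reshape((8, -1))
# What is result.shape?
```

(8, 2)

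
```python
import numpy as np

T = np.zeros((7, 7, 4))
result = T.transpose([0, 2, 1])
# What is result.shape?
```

(7, 4, 7)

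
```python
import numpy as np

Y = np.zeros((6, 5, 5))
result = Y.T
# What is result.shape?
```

(5, 5, 6)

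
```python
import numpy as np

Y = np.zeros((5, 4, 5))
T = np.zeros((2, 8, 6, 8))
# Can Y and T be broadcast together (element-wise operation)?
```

No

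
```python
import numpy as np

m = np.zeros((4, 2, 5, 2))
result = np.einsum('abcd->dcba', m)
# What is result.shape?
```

(2, 5, 2, 4)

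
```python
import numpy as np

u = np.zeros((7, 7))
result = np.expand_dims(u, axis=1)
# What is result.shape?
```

(7, 1, 7)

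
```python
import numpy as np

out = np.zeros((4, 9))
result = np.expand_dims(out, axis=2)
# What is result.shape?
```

(4, 9, 1)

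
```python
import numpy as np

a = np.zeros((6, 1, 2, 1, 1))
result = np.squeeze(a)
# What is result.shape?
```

(6, 2)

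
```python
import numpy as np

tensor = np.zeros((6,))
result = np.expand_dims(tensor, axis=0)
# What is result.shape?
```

(1, 6)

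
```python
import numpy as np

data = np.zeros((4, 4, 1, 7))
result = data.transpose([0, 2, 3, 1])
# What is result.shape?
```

(4, 1, 7, 4)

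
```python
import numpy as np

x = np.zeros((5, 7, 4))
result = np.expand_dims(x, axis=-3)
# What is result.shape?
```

(5, 1, 7, 4)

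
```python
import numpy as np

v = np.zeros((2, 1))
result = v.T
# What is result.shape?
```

(1, 2)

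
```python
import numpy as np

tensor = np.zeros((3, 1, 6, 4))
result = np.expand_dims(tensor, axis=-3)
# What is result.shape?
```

(3, 1, 1, 6, 4)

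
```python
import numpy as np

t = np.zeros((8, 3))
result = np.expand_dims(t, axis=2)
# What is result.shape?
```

(8, 3, 1)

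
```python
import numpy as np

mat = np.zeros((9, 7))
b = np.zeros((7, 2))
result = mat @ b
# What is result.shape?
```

(9, 2)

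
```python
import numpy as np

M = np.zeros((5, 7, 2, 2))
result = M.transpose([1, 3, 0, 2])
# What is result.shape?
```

(7, 2, 5, 2)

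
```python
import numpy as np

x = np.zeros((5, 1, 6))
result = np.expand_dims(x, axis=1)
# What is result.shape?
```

(5, 1, 1, 6)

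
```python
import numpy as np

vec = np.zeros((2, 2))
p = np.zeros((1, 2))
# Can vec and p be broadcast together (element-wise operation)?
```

Yes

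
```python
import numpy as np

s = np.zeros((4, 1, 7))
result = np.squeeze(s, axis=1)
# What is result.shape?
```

(4, 7)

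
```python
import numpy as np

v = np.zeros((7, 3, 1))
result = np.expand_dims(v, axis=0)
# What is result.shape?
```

(1, 7, 3, 1)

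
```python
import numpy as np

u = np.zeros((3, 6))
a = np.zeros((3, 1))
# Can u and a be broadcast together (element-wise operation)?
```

Yes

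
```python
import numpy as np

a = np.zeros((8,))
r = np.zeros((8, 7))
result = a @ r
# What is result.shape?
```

(7,)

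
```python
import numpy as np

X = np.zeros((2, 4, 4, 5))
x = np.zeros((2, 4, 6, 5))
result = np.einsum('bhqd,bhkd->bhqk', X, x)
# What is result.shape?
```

(2, 4, 4, 6)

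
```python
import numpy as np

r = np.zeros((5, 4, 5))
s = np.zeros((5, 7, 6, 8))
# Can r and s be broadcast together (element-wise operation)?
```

No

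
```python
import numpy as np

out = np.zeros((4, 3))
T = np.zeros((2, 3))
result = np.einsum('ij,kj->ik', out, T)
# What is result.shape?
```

(4, 2)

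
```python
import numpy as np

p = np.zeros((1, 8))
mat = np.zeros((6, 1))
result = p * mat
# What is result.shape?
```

(6, 8)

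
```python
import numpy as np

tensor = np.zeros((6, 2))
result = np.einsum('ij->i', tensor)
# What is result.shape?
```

(6,)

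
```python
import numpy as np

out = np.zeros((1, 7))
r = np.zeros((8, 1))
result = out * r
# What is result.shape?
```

(8, 7)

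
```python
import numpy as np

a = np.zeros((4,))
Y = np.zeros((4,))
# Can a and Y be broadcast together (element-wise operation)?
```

Yes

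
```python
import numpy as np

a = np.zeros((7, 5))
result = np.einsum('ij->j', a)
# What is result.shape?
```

(5,)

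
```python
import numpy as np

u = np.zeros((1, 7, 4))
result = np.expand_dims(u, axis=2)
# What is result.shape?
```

(1, 7, 1, 4)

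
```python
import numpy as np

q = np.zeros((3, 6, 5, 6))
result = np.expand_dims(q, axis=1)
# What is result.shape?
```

(3, 1, 6, 5, 6)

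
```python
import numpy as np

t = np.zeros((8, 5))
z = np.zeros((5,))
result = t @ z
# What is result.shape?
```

(8,)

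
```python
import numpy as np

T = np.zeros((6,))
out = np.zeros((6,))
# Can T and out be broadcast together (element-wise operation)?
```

Yes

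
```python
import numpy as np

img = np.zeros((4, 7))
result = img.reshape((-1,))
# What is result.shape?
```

(28,)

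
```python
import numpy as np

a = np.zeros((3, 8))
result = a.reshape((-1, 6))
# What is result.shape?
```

(4, 6)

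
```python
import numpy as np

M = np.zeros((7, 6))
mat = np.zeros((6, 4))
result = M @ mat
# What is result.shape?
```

(7, 4)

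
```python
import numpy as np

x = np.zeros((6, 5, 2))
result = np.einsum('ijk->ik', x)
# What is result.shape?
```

(6, 2)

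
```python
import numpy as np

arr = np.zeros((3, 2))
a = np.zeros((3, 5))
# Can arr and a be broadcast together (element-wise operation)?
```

No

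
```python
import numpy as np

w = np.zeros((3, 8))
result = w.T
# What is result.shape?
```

(8, 3)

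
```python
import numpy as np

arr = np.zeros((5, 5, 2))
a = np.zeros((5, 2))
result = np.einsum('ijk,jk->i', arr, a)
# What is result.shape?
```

(5,)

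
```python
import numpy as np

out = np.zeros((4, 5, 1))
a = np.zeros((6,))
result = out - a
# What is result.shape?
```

(4, 5, 6)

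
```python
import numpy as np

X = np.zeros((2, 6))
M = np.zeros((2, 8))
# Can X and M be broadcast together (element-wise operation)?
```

No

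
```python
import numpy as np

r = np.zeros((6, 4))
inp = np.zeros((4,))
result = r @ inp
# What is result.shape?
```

(6,)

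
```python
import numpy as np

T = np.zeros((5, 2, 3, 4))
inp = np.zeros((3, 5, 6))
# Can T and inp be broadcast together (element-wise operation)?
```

No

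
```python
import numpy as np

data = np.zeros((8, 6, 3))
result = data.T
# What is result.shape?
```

(3, 6, 8)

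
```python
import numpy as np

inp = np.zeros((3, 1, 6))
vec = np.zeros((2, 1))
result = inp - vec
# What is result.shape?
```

(3, 2, 6)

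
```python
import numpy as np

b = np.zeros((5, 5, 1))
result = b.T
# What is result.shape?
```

(1, 5, 5)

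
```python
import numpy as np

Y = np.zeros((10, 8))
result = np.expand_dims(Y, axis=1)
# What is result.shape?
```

(10, 1, 8)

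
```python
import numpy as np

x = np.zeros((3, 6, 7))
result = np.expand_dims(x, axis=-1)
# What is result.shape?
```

(3, 6, 7, 1)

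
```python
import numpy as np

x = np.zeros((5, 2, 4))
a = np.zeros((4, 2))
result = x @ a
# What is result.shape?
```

(5, 2, 2)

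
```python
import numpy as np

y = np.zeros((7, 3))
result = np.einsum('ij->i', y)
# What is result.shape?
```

(7,)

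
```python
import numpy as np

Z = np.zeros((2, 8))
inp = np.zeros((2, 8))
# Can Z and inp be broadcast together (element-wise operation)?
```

Yes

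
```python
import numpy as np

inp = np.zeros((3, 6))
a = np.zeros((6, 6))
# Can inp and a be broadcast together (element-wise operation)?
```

No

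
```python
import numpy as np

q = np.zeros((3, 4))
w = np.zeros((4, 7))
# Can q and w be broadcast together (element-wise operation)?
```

No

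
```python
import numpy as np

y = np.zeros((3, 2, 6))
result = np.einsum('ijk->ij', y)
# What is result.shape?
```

(3, 2)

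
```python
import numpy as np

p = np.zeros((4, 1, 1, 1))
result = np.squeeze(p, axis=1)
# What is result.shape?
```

(4, 1, 1)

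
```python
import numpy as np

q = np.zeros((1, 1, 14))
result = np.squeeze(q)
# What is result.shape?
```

(14,)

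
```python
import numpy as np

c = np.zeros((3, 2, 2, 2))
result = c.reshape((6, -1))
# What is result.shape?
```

(6, 4)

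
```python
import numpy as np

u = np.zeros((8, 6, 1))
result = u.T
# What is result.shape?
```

(1, 6, 8)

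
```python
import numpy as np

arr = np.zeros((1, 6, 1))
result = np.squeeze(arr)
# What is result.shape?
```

(6,)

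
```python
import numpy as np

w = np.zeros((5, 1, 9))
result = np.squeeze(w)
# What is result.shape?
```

(5, 9)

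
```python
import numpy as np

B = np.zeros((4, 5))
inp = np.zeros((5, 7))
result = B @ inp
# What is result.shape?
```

(4, 7)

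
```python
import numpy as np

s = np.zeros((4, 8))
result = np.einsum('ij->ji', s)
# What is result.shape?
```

(8, 4)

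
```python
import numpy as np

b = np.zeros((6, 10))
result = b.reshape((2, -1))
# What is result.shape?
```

(2, 30)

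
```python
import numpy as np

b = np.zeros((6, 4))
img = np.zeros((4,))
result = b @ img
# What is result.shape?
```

(6,)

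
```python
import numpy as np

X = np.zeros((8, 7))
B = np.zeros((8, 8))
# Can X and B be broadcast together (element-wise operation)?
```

No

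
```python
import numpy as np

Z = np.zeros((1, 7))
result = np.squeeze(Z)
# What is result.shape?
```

(7,)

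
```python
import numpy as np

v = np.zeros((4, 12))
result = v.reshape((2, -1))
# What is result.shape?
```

(2, 24)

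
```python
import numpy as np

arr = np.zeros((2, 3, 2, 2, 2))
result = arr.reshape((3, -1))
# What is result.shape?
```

(3, 16)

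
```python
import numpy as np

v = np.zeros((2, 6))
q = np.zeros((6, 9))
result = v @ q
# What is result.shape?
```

(2, 9)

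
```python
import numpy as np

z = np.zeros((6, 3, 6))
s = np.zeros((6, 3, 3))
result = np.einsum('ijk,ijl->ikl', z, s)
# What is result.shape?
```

(6, 6, 3)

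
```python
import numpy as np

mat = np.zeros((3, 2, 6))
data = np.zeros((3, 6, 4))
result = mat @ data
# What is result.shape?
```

(3, 2, 4)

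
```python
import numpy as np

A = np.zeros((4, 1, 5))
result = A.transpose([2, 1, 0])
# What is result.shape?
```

(5, 1, 4)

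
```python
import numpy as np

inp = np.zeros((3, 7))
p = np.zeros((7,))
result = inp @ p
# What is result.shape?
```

(3,)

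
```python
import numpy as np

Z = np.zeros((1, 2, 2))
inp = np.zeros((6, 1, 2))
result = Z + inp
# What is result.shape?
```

(6, 2, 2)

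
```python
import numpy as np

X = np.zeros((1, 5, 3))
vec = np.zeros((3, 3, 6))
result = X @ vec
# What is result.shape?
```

(3, 5, 6)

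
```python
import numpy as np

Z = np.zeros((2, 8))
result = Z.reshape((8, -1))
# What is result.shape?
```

(8, 2)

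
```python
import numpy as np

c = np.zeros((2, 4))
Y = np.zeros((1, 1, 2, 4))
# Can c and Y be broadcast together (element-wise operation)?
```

Yes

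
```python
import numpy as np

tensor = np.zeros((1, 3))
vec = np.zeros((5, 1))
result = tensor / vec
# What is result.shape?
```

(5, 3)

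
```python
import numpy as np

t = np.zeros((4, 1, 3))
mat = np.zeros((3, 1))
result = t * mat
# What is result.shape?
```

(4, 3, 3)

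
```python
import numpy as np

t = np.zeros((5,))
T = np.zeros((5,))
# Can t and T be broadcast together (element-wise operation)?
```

Yes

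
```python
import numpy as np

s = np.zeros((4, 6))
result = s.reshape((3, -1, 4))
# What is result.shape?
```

(3, 2, 4)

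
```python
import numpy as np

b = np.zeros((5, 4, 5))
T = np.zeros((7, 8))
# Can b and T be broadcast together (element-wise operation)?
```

No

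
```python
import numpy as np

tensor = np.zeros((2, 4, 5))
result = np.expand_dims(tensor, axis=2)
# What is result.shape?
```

(2, 4, 1, 5)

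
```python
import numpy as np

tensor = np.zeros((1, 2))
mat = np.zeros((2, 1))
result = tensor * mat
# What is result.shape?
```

(2, 2)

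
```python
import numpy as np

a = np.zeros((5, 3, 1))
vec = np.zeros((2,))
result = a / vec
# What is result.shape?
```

(5, 3, 2)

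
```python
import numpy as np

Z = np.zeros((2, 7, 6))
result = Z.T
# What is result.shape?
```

(6, 7, 2)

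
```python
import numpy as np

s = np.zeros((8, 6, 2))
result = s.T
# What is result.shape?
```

(2, 6, 8)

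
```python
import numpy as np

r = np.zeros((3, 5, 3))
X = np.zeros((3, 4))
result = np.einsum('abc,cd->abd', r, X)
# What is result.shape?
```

(3, 5, 4)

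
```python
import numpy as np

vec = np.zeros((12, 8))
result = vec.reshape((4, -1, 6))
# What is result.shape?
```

(4, 4, 6)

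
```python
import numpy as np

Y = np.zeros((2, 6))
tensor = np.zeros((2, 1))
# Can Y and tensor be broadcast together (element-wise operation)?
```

Yes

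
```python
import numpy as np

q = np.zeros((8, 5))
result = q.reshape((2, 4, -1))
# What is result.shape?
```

(2, 4, 5)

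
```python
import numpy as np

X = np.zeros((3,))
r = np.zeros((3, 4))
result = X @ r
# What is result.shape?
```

(4,)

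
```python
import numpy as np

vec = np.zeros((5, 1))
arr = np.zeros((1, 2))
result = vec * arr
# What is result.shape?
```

(5, 2)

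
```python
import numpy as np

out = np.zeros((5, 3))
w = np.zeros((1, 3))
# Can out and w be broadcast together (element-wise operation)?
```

Yes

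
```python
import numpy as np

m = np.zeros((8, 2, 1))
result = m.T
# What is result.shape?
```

(1, 2, 8)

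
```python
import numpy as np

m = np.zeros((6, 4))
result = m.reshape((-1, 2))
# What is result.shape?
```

(12, 2)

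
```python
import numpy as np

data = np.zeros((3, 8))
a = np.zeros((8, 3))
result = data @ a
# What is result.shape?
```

(3, 3)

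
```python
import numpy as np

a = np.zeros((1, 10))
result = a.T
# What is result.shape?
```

(10, 1)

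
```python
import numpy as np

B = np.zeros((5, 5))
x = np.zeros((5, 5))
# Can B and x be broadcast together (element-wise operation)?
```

Yes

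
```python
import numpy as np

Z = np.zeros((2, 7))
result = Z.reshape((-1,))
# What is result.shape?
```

(14,)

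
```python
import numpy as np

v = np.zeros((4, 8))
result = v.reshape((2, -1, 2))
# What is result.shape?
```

(2, 8, 2)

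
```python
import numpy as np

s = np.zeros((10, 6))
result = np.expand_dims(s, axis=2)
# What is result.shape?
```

(10, 6, 1)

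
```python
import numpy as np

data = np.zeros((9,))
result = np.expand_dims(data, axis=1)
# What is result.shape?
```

(9, 1)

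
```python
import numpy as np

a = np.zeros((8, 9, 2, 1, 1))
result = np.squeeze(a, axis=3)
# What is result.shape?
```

(8, 9, 2, 1)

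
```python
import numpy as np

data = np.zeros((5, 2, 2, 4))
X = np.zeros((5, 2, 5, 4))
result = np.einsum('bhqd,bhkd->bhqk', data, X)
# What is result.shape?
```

(5, 2, 2, 5)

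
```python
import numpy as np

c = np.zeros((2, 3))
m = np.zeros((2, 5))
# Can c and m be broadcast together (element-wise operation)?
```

No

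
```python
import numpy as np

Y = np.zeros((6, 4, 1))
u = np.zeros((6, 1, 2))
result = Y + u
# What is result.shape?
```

(6, 4, 2)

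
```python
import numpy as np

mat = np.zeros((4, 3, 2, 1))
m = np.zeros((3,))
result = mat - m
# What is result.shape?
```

(4, 3, 2, 3)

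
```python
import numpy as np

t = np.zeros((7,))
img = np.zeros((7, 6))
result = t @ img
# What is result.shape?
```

(6,)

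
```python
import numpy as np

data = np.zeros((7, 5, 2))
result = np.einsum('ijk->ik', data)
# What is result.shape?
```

(7, 2)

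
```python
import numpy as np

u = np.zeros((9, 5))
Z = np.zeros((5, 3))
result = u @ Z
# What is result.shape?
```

(9, 3)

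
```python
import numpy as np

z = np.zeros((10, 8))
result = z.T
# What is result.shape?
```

(8, 10)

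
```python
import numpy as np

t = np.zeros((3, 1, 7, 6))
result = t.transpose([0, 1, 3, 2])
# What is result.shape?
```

(3, 1, 6, 7)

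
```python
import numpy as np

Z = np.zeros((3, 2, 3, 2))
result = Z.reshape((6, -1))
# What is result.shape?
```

(6, 6)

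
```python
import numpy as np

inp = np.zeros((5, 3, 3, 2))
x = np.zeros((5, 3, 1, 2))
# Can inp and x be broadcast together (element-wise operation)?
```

Yes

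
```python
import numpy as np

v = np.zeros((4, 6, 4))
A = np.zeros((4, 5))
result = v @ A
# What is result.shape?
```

(4, 6, 5)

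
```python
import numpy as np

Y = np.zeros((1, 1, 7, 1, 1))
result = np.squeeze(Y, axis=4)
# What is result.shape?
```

(1, 1, 7, 1)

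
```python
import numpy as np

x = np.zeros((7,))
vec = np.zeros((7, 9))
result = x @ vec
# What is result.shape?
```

(9,)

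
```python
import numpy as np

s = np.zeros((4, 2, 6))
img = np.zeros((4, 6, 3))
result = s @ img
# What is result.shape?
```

(4, 2, 3)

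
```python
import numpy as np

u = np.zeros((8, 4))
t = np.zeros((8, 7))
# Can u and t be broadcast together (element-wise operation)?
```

No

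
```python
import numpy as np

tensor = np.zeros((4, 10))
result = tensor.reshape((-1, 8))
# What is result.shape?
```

(5, 8)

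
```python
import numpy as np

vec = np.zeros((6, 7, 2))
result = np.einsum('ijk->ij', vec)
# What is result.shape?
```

(6, 7)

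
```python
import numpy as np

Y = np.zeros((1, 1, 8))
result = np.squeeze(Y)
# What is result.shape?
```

(8,)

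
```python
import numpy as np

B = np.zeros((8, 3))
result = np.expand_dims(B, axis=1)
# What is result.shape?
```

(8, 1, 3)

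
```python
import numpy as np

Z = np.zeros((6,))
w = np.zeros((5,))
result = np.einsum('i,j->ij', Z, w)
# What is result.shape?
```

(6, 5)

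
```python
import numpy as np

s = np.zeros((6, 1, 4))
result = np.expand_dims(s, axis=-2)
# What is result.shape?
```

(6, 1, 1, 4)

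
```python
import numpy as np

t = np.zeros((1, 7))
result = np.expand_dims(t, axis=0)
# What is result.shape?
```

(1, 1, 7)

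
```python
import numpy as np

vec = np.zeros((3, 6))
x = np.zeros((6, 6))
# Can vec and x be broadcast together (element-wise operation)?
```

No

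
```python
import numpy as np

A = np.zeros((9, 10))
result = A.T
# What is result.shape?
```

(10, 9)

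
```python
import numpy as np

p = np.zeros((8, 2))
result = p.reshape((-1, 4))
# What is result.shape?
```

(4, 4)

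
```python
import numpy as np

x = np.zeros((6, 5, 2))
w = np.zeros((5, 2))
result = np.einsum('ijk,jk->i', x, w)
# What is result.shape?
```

(6,)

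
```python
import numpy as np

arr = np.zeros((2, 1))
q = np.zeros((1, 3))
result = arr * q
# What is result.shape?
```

(2, 3)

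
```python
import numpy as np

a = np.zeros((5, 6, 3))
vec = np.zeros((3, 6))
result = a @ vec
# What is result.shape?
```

(5, 6, 6)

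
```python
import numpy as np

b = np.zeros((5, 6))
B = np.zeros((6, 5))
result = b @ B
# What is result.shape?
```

(5, 5)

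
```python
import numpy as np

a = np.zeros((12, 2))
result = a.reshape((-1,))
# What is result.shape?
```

(24,)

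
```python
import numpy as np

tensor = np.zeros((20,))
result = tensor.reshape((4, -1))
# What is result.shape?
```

(4, 5)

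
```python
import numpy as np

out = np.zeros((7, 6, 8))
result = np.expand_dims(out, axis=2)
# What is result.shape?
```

(7, 6, 1, 8)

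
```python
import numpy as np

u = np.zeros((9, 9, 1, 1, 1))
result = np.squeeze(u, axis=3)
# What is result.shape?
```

(9, 9, 1, 1)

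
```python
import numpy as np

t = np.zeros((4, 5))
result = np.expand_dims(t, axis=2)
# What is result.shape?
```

(4, 5, 1)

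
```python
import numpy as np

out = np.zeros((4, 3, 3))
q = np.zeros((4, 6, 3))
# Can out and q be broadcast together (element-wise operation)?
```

No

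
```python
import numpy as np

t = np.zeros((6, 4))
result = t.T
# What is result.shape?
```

(4, 6)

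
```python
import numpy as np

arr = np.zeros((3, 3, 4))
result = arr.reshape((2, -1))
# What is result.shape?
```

(2, 18)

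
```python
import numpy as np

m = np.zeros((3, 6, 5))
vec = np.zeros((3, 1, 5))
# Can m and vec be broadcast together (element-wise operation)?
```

Yes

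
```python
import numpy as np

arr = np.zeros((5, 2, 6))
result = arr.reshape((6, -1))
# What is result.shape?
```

(6, 10)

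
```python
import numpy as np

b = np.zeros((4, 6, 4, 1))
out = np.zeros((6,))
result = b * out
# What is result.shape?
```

(4, 6, 4, 6)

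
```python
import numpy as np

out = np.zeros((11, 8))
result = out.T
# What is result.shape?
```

(8, 11)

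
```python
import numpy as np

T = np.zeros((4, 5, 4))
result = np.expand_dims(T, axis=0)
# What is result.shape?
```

(1, 4, 5, 4)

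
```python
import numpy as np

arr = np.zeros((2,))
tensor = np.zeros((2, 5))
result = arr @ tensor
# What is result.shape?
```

(5,)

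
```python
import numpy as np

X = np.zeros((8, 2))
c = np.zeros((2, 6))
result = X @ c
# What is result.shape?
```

(8, 6)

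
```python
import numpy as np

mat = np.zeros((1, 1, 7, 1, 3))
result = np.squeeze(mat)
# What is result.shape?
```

(7, 3)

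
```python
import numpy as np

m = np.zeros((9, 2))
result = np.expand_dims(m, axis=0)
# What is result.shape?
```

(1, 9, 2)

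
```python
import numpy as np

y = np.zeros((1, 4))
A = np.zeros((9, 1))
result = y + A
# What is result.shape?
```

(9, 4)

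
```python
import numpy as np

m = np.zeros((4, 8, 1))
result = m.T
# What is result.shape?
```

(1, 8, 4)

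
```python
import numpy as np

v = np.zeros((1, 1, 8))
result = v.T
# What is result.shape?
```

(8, 1, 1)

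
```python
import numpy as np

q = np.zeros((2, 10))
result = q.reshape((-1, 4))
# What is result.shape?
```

(5, 4)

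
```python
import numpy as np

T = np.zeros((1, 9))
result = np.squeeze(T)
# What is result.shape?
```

(9,)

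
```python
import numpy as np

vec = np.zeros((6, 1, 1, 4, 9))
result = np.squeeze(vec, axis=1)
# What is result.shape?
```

(6, 1, 4, 9)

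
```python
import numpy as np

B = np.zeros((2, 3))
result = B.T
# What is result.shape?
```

(3, 2)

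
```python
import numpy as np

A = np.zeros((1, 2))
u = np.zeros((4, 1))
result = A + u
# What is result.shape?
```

(4, 2)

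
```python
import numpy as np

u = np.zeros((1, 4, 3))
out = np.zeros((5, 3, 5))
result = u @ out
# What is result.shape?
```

(5, 4, 5)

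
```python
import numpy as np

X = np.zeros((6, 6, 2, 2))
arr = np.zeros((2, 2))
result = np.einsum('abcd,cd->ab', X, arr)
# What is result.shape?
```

(6, 6)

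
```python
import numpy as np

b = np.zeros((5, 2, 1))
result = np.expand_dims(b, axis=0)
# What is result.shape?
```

(1, 5, 2, 1)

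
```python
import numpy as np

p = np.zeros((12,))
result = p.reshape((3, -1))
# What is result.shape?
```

(3, 4)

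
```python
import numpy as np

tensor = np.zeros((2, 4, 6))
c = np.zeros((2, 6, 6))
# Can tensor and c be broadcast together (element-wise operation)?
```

No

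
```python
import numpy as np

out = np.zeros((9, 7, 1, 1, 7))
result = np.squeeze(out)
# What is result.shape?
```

(9, 7, 7)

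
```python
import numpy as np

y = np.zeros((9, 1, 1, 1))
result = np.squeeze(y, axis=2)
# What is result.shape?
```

(9, 1, 1)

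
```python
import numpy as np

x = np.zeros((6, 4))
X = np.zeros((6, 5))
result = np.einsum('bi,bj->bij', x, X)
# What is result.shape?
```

(6, 4, 5)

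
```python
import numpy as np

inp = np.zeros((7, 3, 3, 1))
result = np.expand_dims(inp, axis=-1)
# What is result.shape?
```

(7, 3, 3, 1, 1)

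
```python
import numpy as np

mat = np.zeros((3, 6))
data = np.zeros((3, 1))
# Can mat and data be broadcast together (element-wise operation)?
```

Yes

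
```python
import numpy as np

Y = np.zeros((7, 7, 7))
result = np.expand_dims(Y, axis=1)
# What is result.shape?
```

(7, 1, 7, 7)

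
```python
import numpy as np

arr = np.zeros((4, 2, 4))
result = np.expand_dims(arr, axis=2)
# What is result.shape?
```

(4, 2, 1, 4)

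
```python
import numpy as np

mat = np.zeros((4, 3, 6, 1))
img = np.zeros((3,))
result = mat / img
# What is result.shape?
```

(4, 3, 6, 3)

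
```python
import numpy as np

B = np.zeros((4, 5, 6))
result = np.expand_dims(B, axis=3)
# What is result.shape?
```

(4, 5, 6, 1)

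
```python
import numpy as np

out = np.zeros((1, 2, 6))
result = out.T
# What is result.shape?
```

(6, 2, 1)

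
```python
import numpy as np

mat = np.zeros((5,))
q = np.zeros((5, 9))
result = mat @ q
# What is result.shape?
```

(9,)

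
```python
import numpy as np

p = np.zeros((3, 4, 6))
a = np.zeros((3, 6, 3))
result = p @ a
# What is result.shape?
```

(3, 4, 3)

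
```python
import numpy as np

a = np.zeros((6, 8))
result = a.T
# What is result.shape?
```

(8, 6)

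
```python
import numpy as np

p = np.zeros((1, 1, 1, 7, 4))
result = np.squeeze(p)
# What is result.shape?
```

(7, 4)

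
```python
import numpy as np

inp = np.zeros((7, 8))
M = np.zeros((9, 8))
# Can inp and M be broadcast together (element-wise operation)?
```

No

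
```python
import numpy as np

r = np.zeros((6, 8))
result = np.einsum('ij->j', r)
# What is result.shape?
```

(8,)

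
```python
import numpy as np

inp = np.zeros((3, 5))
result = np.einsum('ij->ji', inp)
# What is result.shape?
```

(5, 3)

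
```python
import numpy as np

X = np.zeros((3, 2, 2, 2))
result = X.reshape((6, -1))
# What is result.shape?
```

(6, 4)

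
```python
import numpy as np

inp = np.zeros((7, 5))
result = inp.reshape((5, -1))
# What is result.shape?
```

(5, 7)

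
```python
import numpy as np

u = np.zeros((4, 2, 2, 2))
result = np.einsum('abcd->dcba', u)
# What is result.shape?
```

(2, 2, 2, 4)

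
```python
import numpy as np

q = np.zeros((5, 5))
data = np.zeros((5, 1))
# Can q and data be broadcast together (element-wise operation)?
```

Yes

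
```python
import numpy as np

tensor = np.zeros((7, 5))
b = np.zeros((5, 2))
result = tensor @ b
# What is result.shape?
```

(7, 2)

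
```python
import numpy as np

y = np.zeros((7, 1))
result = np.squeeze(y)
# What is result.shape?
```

(7,)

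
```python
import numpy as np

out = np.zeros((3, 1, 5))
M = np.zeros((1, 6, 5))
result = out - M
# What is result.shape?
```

(3, 6, 5)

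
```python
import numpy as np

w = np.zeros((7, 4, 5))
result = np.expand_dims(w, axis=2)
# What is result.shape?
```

(7, 4, 1, 5)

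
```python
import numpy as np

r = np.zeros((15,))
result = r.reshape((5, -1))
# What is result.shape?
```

(5, 3)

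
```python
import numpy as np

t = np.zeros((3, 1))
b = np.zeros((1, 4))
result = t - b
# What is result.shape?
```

(3, 4)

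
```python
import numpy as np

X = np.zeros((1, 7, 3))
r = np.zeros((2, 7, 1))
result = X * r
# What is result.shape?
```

(2, 7, 3)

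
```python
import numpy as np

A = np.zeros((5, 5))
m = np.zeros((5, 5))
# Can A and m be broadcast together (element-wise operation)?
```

Yes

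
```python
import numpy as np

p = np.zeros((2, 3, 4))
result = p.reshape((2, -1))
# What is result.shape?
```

(2, 12)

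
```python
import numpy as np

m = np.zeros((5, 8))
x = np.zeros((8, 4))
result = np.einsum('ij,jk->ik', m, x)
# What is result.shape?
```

(5, 4)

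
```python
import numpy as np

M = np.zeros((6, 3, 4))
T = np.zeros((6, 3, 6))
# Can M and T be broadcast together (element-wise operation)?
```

No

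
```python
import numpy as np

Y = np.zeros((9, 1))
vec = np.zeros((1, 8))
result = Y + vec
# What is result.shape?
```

(9, 8)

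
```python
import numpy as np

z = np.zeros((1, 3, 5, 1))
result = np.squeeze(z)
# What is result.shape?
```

(3, 5)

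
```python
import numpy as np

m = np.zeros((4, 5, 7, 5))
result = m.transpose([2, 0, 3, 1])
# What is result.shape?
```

(7, 4, 5, 5)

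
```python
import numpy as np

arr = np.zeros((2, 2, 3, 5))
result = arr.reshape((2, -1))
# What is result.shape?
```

(2, 30)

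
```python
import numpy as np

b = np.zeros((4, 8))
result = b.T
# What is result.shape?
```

(8, 4)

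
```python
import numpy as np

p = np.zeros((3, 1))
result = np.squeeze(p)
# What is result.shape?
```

(3,)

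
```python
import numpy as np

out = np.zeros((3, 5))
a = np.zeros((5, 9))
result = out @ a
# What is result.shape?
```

(3, 9)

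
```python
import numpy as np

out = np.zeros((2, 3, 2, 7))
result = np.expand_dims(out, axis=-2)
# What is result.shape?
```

(2, 3, 2, 1, 7)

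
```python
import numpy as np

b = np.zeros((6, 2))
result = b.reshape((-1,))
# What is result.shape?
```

(12,)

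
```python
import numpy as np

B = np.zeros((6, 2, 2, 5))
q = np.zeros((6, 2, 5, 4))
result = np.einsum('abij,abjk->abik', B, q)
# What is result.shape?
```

(6, 2, 2, 4)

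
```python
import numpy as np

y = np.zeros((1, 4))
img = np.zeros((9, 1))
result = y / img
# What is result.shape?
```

(9, 4)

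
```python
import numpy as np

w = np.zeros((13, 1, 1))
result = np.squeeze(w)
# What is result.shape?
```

(13,)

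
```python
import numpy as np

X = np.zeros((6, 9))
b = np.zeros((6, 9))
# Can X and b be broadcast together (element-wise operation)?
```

Yes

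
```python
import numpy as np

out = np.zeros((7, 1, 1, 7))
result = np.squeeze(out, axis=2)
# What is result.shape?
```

(7, 1, 7)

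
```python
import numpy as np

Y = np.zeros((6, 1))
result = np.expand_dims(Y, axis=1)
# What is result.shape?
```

(6, 1, 1)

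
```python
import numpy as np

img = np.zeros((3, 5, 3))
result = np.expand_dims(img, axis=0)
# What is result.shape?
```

(1, 3, 5, 3)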